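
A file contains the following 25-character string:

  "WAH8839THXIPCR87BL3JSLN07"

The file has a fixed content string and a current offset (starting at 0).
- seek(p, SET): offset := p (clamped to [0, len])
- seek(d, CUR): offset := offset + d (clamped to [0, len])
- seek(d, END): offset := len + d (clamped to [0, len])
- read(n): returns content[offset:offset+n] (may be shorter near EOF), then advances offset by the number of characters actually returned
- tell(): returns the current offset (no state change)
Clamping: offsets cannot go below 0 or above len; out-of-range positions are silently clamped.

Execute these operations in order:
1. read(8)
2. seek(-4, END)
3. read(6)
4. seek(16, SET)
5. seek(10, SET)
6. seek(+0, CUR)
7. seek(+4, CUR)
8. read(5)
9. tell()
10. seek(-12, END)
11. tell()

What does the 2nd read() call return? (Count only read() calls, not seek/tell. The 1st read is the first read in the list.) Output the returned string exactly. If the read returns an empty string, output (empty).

After 1 (read(8)): returned 'WAH8839T', offset=8
After 2 (seek(-4, END)): offset=21
After 3 (read(6)): returned 'LN07', offset=25
After 4 (seek(16, SET)): offset=16
After 5 (seek(10, SET)): offset=10
After 6 (seek(+0, CUR)): offset=10
After 7 (seek(+4, CUR)): offset=14
After 8 (read(5)): returned '87BL3', offset=19
After 9 (tell()): offset=19
After 10 (seek(-12, END)): offset=13
After 11 (tell()): offset=13

Answer: LN07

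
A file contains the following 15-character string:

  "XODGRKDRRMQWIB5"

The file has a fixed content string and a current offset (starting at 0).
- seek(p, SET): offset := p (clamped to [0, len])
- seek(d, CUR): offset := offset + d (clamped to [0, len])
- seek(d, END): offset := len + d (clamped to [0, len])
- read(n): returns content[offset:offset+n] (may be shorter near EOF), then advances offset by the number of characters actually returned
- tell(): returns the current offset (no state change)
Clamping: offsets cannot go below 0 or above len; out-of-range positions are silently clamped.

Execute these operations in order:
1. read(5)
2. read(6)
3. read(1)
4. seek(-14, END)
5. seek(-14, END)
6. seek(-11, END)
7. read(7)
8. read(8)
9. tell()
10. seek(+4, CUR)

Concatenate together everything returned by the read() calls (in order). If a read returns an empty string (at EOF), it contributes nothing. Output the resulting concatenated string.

Answer: XODGRKDRRMQWRKDRRMQWIB5

Derivation:
After 1 (read(5)): returned 'XODGR', offset=5
After 2 (read(6)): returned 'KDRRMQ', offset=11
After 3 (read(1)): returned 'W', offset=12
After 4 (seek(-14, END)): offset=1
After 5 (seek(-14, END)): offset=1
After 6 (seek(-11, END)): offset=4
After 7 (read(7)): returned 'RKDRRMQ', offset=11
After 8 (read(8)): returned 'WIB5', offset=15
After 9 (tell()): offset=15
After 10 (seek(+4, CUR)): offset=15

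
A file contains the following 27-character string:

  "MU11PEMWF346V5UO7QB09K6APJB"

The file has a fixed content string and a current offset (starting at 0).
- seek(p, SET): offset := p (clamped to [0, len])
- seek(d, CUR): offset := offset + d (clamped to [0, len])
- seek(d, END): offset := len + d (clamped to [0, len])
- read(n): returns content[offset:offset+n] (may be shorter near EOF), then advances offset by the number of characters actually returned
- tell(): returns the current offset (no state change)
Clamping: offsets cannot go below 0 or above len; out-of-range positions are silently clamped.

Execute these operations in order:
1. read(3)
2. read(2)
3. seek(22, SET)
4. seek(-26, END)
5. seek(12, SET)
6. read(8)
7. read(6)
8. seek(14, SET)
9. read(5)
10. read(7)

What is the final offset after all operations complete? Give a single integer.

After 1 (read(3)): returned 'MU1', offset=3
After 2 (read(2)): returned '1P', offset=5
After 3 (seek(22, SET)): offset=22
After 4 (seek(-26, END)): offset=1
After 5 (seek(12, SET)): offset=12
After 6 (read(8)): returned 'V5UO7QB0', offset=20
After 7 (read(6)): returned '9K6APJ', offset=26
After 8 (seek(14, SET)): offset=14
After 9 (read(5)): returned 'UO7QB', offset=19
After 10 (read(7)): returned '09K6APJ', offset=26

Answer: 26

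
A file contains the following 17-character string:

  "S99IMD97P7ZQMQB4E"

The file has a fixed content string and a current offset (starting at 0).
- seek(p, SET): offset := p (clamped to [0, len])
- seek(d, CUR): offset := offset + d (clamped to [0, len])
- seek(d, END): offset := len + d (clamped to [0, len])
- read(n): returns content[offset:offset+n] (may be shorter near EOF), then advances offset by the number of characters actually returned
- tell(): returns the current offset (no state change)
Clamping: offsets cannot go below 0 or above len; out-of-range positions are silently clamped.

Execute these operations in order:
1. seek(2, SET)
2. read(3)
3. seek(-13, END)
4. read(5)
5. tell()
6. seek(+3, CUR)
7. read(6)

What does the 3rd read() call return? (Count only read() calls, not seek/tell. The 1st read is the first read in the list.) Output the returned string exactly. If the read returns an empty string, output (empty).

After 1 (seek(2, SET)): offset=2
After 2 (read(3)): returned '9IM', offset=5
After 3 (seek(-13, END)): offset=4
After 4 (read(5)): returned 'MD97P', offset=9
After 5 (tell()): offset=9
After 6 (seek(+3, CUR)): offset=12
After 7 (read(6)): returned 'MQB4E', offset=17

Answer: MQB4E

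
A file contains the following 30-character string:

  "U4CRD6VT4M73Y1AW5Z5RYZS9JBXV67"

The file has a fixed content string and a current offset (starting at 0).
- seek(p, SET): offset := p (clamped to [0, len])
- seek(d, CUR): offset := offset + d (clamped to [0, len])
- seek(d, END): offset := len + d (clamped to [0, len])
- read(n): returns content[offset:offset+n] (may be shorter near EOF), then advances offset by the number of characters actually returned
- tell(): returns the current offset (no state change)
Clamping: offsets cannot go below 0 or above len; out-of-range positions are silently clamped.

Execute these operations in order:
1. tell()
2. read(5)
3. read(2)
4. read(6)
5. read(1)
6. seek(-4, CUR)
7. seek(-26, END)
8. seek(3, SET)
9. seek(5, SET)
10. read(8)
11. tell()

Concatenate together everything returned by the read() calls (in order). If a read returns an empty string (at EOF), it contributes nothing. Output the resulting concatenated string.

After 1 (tell()): offset=0
After 2 (read(5)): returned 'U4CRD', offset=5
After 3 (read(2)): returned '6V', offset=7
After 4 (read(6)): returned 'T4M73Y', offset=13
After 5 (read(1)): returned '1', offset=14
After 6 (seek(-4, CUR)): offset=10
After 7 (seek(-26, END)): offset=4
After 8 (seek(3, SET)): offset=3
After 9 (seek(5, SET)): offset=5
After 10 (read(8)): returned '6VT4M73Y', offset=13
After 11 (tell()): offset=13

Answer: U4CRD6VT4M73Y16VT4M73Y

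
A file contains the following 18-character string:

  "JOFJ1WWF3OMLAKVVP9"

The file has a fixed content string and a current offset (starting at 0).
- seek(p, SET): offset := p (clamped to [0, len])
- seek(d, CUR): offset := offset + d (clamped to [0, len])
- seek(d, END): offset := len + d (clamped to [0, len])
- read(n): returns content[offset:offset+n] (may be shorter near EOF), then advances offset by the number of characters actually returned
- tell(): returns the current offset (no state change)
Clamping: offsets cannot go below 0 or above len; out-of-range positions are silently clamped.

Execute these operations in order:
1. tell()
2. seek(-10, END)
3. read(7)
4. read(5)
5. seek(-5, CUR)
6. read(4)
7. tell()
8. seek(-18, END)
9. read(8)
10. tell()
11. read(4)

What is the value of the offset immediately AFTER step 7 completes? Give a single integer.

Answer: 17

Derivation:
After 1 (tell()): offset=0
After 2 (seek(-10, END)): offset=8
After 3 (read(7)): returned '3OMLAKV', offset=15
After 4 (read(5)): returned 'VP9', offset=18
After 5 (seek(-5, CUR)): offset=13
After 6 (read(4)): returned 'KVVP', offset=17
After 7 (tell()): offset=17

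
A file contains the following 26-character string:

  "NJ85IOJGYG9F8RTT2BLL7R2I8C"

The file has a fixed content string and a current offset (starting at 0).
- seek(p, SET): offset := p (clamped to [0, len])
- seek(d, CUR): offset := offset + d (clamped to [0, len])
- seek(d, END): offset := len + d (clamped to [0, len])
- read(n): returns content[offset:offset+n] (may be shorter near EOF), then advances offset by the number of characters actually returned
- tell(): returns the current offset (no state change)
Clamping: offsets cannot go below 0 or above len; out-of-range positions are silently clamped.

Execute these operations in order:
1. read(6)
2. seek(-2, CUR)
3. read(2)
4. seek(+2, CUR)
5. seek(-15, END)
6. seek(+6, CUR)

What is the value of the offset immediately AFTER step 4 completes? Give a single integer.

After 1 (read(6)): returned 'NJ85IO', offset=6
After 2 (seek(-2, CUR)): offset=4
After 3 (read(2)): returned 'IO', offset=6
After 4 (seek(+2, CUR)): offset=8

Answer: 8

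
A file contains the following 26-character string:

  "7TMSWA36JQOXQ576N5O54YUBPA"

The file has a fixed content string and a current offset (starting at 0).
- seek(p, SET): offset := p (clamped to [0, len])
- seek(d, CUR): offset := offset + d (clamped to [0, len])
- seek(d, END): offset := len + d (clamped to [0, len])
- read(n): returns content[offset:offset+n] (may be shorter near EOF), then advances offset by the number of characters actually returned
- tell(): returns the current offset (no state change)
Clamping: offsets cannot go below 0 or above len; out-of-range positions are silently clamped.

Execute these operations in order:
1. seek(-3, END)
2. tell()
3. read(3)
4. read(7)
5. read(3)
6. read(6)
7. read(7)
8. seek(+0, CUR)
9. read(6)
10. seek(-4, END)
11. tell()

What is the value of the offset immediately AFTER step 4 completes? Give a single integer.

Answer: 26

Derivation:
After 1 (seek(-3, END)): offset=23
After 2 (tell()): offset=23
After 3 (read(3)): returned 'BPA', offset=26
After 4 (read(7)): returned '', offset=26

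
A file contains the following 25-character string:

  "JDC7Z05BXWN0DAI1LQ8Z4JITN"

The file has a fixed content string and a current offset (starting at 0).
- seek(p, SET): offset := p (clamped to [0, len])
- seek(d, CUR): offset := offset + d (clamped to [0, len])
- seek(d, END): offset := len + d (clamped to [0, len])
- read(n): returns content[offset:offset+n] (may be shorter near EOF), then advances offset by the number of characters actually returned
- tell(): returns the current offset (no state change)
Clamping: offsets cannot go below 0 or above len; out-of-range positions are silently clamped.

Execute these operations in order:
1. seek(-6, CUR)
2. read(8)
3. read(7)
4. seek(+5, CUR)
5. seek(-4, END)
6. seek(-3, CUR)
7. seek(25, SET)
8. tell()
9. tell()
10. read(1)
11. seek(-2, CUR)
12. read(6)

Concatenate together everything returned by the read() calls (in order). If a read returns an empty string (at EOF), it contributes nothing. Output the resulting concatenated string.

Answer: JDC7Z05BXWN0DAITN

Derivation:
After 1 (seek(-6, CUR)): offset=0
After 2 (read(8)): returned 'JDC7Z05B', offset=8
After 3 (read(7)): returned 'XWN0DAI', offset=15
After 4 (seek(+5, CUR)): offset=20
After 5 (seek(-4, END)): offset=21
After 6 (seek(-3, CUR)): offset=18
After 7 (seek(25, SET)): offset=25
After 8 (tell()): offset=25
After 9 (tell()): offset=25
After 10 (read(1)): returned '', offset=25
After 11 (seek(-2, CUR)): offset=23
After 12 (read(6)): returned 'TN', offset=25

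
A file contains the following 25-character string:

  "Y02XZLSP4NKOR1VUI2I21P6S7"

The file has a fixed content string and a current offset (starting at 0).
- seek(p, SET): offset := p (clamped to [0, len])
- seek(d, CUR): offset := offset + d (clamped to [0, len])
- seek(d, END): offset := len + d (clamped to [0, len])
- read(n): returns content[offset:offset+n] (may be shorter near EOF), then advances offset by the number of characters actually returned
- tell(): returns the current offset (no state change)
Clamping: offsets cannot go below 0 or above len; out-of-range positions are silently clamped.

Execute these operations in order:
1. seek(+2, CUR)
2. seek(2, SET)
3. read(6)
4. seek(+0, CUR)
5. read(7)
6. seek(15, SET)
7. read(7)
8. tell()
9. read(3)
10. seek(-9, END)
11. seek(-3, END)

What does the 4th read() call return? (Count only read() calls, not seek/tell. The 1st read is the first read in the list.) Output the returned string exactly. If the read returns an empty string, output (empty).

After 1 (seek(+2, CUR)): offset=2
After 2 (seek(2, SET)): offset=2
After 3 (read(6)): returned '2XZLSP', offset=8
After 4 (seek(+0, CUR)): offset=8
After 5 (read(7)): returned '4NKOR1V', offset=15
After 6 (seek(15, SET)): offset=15
After 7 (read(7)): returned 'UI2I21P', offset=22
After 8 (tell()): offset=22
After 9 (read(3)): returned '6S7', offset=25
After 10 (seek(-9, END)): offset=16
After 11 (seek(-3, END)): offset=22

Answer: 6S7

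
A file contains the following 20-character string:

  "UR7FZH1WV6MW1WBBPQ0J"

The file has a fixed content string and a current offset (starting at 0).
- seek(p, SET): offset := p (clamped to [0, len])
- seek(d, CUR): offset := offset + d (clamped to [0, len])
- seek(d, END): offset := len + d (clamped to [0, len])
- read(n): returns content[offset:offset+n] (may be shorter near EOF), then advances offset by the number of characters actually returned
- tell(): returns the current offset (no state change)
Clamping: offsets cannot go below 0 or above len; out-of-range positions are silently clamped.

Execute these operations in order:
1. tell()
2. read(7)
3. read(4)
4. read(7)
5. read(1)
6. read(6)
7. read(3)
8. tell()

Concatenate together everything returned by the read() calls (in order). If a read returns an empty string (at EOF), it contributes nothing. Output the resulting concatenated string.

Answer: UR7FZH1WV6MW1WBBPQ0J

Derivation:
After 1 (tell()): offset=0
After 2 (read(7)): returned 'UR7FZH1', offset=7
After 3 (read(4)): returned 'WV6M', offset=11
After 4 (read(7)): returned 'W1WBBPQ', offset=18
After 5 (read(1)): returned '0', offset=19
After 6 (read(6)): returned 'J', offset=20
After 7 (read(3)): returned '', offset=20
After 8 (tell()): offset=20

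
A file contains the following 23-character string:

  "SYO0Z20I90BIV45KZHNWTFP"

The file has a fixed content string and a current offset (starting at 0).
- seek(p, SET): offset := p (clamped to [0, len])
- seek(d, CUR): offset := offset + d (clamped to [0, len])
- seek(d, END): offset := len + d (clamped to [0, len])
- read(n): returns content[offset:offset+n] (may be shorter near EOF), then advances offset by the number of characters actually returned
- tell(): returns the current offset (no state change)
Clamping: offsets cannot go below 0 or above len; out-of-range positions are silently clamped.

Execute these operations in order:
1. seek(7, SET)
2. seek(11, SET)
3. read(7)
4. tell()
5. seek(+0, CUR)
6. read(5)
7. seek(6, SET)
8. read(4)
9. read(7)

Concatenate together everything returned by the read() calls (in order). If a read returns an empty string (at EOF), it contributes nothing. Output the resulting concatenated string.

Answer: IV45KZHNWTFP0I90BIV45KZ

Derivation:
After 1 (seek(7, SET)): offset=7
After 2 (seek(11, SET)): offset=11
After 3 (read(7)): returned 'IV45KZH', offset=18
After 4 (tell()): offset=18
After 5 (seek(+0, CUR)): offset=18
After 6 (read(5)): returned 'NWTFP', offset=23
After 7 (seek(6, SET)): offset=6
After 8 (read(4)): returned '0I90', offset=10
After 9 (read(7)): returned 'BIV45KZ', offset=17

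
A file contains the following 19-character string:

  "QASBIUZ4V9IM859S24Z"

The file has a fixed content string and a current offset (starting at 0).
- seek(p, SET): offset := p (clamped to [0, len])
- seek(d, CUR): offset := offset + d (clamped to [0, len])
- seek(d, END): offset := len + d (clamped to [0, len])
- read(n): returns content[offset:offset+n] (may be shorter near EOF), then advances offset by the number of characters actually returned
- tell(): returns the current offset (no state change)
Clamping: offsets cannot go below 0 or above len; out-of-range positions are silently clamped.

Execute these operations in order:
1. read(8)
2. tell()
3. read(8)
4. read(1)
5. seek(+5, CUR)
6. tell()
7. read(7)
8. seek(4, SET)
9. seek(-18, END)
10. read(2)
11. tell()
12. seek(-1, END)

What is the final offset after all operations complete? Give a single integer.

After 1 (read(8)): returned 'QASBIUZ4', offset=8
After 2 (tell()): offset=8
After 3 (read(8)): returned 'V9IM859S', offset=16
After 4 (read(1)): returned '2', offset=17
After 5 (seek(+5, CUR)): offset=19
After 6 (tell()): offset=19
After 7 (read(7)): returned '', offset=19
After 8 (seek(4, SET)): offset=4
After 9 (seek(-18, END)): offset=1
After 10 (read(2)): returned 'AS', offset=3
After 11 (tell()): offset=3
After 12 (seek(-1, END)): offset=18

Answer: 18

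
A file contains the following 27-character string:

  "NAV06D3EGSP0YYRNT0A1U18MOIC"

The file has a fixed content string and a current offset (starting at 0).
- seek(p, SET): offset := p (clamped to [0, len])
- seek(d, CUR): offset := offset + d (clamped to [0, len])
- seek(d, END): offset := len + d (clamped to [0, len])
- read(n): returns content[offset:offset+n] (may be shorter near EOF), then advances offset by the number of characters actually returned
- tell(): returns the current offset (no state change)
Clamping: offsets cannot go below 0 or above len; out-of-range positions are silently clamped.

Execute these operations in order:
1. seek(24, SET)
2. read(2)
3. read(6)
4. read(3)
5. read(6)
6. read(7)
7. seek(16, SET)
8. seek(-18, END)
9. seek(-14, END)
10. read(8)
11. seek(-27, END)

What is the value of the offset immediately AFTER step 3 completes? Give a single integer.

Answer: 27

Derivation:
After 1 (seek(24, SET)): offset=24
After 2 (read(2)): returned 'OI', offset=26
After 3 (read(6)): returned 'C', offset=27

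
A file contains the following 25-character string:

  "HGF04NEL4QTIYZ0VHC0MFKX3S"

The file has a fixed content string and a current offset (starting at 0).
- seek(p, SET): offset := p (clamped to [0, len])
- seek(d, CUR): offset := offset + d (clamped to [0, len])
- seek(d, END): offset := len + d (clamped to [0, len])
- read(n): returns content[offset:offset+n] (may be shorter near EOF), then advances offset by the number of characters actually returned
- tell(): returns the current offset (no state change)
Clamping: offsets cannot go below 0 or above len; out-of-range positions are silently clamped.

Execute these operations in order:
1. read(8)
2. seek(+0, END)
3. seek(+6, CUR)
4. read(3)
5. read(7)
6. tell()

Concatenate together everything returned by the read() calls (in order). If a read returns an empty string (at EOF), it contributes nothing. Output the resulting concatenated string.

Answer: HGF04NEL

Derivation:
After 1 (read(8)): returned 'HGF04NEL', offset=8
After 2 (seek(+0, END)): offset=25
After 3 (seek(+6, CUR)): offset=25
After 4 (read(3)): returned '', offset=25
After 5 (read(7)): returned '', offset=25
After 6 (tell()): offset=25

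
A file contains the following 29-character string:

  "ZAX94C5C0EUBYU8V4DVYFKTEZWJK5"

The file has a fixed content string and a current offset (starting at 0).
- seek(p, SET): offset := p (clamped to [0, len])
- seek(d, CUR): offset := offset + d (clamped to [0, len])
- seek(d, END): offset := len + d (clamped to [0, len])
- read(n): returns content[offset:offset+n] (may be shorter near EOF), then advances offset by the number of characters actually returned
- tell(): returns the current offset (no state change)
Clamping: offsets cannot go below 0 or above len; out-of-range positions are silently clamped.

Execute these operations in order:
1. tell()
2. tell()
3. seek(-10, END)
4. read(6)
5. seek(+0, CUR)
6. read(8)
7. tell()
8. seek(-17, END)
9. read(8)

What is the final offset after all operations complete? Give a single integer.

After 1 (tell()): offset=0
After 2 (tell()): offset=0
After 3 (seek(-10, END)): offset=19
After 4 (read(6)): returned 'YFKTEZ', offset=25
After 5 (seek(+0, CUR)): offset=25
After 6 (read(8)): returned 'WJK5', offset=29
After 7 (tell()): offset=29
After 8 (seek(-17, END)): offset=12
After 9 (read(8)): returned 'YU8V4DVY', offset=20

Answer: 20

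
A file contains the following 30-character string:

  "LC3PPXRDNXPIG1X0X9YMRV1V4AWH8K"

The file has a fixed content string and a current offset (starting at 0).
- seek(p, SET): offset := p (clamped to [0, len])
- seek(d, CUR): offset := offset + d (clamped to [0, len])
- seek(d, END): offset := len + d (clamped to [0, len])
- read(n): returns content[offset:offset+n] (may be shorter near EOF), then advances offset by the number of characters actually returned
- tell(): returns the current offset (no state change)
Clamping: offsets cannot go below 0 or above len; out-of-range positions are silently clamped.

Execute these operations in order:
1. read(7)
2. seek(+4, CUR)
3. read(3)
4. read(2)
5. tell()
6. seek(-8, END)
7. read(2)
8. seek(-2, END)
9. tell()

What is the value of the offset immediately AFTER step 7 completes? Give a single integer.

Answer: 24

Derivation:
After 1 (read(7)): returned 'LC3PPXR', offset=7
After 2 (seek(+4, CUR)): offset=11
After 3 (read(3)): returned 'IG1', offset=14
After 4 (read(2)): returned 'X0', offset=16
After 5 (tell()): offset=16
After 6 (seek(-8, END)): offset=22
After 7 (read(2)): returned '1V', offset=24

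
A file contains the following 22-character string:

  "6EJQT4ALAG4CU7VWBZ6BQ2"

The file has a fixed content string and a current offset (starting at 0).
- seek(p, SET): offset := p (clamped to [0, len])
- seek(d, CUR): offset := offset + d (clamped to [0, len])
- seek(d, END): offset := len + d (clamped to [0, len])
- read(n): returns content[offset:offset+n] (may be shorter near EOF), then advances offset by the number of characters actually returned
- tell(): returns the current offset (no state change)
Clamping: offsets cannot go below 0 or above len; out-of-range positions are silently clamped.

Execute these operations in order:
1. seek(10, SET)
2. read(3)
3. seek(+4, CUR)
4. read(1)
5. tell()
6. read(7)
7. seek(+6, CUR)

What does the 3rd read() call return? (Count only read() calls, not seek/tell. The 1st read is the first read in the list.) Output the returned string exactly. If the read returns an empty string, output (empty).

After 1 (seek(10, SET)): offset=10
After 2 (read(3)): returned '4CU', offset=13
After 3 (seek(+4, CUR)): offset=17
After 4 (read(1)): returned 'Z', offset=18
After 5 (tell()): offset=18
After 6 (read(7)): returned '6BQ2', offset=22
After 7 (seek(+6, CUR)): offset=22

Answer: 6BQ2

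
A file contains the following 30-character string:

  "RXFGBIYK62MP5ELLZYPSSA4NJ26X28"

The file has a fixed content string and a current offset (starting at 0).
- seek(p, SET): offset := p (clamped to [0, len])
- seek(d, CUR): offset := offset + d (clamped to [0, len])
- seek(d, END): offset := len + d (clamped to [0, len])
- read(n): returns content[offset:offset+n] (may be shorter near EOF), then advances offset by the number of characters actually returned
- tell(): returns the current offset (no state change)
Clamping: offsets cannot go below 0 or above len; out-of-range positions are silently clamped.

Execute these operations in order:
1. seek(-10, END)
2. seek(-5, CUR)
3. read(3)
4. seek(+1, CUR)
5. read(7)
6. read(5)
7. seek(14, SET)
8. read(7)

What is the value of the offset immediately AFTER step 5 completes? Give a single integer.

Answer: 26

Derivation:
After 1 (seek(-10, END)): offset=20
After 2 (seek(-5, CUR)): offset=15
After 3 (read(3)): returned 'LZY', offset=18
After 4 (seek(+1, CUR)): offset=19
After 5 (read(7)): returned 'SSA4NJ2', offset=26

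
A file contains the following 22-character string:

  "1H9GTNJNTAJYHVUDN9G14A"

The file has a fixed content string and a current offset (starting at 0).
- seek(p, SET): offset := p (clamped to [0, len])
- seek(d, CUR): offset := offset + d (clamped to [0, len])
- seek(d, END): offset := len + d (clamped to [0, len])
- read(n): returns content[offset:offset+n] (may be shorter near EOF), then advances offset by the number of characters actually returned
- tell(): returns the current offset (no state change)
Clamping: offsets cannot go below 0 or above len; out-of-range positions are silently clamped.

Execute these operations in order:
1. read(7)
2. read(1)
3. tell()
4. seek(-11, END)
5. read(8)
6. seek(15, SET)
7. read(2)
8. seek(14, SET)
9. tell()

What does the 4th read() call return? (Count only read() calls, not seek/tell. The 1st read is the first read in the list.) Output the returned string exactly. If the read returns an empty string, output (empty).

Answer: DN

Derivation:
After 1 (read(7)): returned '1H9GTNJ', offset=7
After 2 (read(1)): returned 'N', offset=8
After 3 (tell()): offset=8
After 4 (seek(-11, END)): offset=11
After 5 (read(8)): returned 'YHVUDN9G', offset=19
After 6 (seek(15, SET)): offset=15
After 7 (read(2)): returned 'DN', offset=17
After 8 (seek(14, SET)): offset=14
After 9 (tell()): offset=14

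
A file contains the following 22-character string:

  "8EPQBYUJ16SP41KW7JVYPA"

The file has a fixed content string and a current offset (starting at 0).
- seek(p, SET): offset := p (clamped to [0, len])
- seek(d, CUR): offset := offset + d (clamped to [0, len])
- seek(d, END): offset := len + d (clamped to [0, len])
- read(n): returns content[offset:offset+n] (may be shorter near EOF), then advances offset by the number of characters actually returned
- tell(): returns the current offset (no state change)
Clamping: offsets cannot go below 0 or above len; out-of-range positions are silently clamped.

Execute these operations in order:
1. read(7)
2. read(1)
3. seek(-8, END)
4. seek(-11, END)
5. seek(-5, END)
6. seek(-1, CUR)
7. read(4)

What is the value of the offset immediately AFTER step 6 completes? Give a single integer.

Answer: 16

Derivation:
After 1 (read(7)): returned '8EPQBYU', offset=7
After 2 (read(1)): returned 'J', offset=8
After 3 (seek(-8, END)): offset=14
After 4 (seek(-11, END)): offset=11
After 5 (seek(-5, END)): offset=17
After 6 (seek(-1, CUR)): offset=16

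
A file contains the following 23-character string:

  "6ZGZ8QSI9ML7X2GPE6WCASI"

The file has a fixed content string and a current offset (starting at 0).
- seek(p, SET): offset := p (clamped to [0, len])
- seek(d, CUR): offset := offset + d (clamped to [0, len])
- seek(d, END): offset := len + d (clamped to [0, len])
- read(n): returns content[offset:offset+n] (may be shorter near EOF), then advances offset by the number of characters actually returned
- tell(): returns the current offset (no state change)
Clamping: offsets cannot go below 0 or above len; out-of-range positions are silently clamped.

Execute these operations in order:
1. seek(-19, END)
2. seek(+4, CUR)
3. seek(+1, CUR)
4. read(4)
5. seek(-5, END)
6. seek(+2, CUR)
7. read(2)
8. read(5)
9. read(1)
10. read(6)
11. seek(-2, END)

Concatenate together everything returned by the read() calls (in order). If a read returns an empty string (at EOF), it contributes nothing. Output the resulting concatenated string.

Answer: ML7XASI

Derivation:
After 1 (seek(-19, END)): offset=4
After 2 (seek(+4, CUR)): offset=8
After 3 (seek(+1, CUR)): offset=9
After 4 (read(4)): returned 'ML7X', offset=13
After 5 (seek(-5, END)): offset=18
After 6 (seek(+2, CUR)): offset=20
After 7 (read(2)): returned 'AS', offset=22
After 8 (read(5)): returned 'I', offset=23
After 9 (read(1)): returned '', offset=23
After 10 (read(6)): returned '', offset=23
After 11 (seek(-2, END)): offset=21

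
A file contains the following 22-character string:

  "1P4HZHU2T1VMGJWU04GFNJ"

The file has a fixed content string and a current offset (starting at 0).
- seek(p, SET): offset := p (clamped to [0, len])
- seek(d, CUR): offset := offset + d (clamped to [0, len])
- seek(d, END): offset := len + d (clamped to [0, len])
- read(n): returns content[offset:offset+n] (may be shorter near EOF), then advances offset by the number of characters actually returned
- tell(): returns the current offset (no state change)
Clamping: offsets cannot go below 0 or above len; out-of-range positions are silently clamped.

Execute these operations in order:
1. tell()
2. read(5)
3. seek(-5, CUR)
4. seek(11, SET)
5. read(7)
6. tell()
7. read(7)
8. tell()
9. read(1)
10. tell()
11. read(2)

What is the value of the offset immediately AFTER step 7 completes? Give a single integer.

After 1 (tell()): offset=0
After 2 (read(5)): returned '1P4HZ', offset=5
After 3 (seek(-5, CUR)): offset=0
After 4 (seek(11, SET)): offset=11
After 5 (read(7)): returned 'MGJWU04', offset=18
After 6 (tell()): offset=18
After 7 (read(7)): returned 'GFNJ', offset=22

Answer: 22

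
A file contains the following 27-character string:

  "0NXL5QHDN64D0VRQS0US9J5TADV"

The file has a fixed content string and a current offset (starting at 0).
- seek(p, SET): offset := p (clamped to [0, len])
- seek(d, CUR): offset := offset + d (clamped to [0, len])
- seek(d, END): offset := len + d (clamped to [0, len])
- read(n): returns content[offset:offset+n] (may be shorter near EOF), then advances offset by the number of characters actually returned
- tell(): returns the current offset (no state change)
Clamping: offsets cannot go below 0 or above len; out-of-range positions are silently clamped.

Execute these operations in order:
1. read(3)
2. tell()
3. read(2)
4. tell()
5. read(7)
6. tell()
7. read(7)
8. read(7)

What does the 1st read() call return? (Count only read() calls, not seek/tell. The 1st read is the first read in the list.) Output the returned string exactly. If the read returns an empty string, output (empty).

Answer: 0NX

Derivation:
After 1 (read(3)): returned '0NX', offset=3
After 2 (tell()): offset=3
After 3 (read(2)): returned 'L5', offset=5
After 4 (tell()): offset=5
After 5 (read(7)): returned 'QHDN64D', offset=12
After 6 (tell()): offset=12
After 7 (read(7)): returned '0VRQS0U', offset=19
After 8 (read(7)): returned 'S9J5TAD', offset=26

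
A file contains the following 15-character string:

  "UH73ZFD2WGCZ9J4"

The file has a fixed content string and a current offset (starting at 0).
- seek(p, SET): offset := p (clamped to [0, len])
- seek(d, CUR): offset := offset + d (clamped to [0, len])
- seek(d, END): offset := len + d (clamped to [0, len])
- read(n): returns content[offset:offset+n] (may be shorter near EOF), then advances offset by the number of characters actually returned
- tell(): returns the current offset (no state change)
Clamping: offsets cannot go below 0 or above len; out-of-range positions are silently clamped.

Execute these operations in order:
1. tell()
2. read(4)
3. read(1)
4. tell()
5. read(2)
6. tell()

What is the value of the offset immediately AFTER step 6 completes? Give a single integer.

Answer: 7

Derivation:
After 1 (tell()): offset=0
After 2 (read(4)): returned 'UH73', offset=4
After 3 (read(1)): returned 'Z', offset=5
After 4 (tell()): offset=5
After 5 (read(2)): returned 'FD', offset=7
After 6 (tell()): offset=7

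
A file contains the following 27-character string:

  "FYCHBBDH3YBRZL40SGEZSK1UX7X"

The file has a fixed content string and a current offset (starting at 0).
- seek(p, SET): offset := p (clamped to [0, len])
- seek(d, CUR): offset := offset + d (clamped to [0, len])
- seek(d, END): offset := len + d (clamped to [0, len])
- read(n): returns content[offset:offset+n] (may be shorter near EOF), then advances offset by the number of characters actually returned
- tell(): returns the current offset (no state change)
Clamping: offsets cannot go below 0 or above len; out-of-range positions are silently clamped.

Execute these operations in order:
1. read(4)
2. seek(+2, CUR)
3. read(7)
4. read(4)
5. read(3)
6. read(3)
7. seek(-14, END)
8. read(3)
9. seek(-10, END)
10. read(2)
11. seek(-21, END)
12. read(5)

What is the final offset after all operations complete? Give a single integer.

Answer: 11

Derivation:
After 1 (read(4)): returned 'FYCH', offset=4
After 2 (seek(+2, CUR)): offset=6
After 3 (read(7)): returned 'DH3YBRZ', offset=13
After 4 (read(4)): returned 'L40S', offset=17
After 5 (read(3)): returned 'GEZ', offset=20
After 6 (read(3)): returned 'SK1', offset=23
After 7 (seek(-14, END)): offset=13
After 8 (read(3)): returned 'L40', offset=16
After 9 (seek(-10, END)): offset=17
After 10 (read(2)): returned 'GE', offset=19
After 11 (seek(-21, END)): offset=6
After 12 (read(5)): returned 'DH3YB', offset=11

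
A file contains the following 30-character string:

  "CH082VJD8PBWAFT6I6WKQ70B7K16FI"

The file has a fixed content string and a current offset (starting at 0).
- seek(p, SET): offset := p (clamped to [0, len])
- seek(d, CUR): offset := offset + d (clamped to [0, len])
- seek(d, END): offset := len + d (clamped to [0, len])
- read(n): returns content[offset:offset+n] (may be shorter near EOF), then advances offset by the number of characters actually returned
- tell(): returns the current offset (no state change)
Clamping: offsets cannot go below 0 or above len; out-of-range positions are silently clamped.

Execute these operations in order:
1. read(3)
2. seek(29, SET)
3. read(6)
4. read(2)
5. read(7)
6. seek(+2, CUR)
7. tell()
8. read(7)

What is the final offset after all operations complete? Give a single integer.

After 1 (read(3)): returned 'CH0', offset=3
After 2 (seek(29, SET)): offset=29
After 3 (read(6)): returned 'I', offset=30
After 4 (read(2)): returned '', offset=30
After 5 (read(7)): returned '', offset=30
After 6 (seek(+2, CUR)): offset=30
After 7 (tell()): offset=30
After 8 (read(7)): returned '', offset=30

Answer: 30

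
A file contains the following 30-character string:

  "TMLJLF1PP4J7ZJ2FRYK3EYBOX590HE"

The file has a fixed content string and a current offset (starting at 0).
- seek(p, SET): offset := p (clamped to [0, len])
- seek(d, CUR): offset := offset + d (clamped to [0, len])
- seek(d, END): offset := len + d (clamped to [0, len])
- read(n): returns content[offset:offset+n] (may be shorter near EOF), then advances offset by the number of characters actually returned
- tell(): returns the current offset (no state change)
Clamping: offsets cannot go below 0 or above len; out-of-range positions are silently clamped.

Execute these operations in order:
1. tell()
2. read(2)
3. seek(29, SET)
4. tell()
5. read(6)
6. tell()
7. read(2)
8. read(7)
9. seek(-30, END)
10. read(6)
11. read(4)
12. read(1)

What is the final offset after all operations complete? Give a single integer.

Answer: 11

Derivation:
After 1 (tell()): offset=0
After 2 (read(2)): returned 'TM', offset=2
After 3 (seek(29, SET)): offset=29
After 4 (tell()): offset=29
After 5 (read(6)): returned 'E', offset=30
After 6 (tell()): offset=30
After 7 (read(2)): returned '', offset=30
After 8 (read(7)): returned '', offset=30
After 9 (seek(-30, END)): offset=0
After 10 (read(6)): returned 'TMLJLF', offset=6
After 11 (read(4)): returned '1PP4', offset=10
After 12 (read(1)): returned 'J', offset=11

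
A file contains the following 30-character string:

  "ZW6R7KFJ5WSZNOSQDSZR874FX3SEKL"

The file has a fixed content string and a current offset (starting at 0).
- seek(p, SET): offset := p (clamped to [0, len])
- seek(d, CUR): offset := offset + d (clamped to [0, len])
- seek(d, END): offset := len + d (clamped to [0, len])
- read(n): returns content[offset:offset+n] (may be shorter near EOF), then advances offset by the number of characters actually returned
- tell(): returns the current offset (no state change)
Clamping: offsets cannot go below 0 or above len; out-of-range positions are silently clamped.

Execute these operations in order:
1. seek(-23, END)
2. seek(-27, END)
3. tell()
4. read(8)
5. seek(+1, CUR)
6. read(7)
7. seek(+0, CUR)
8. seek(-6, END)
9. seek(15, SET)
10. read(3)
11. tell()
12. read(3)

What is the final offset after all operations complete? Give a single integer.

Answer: 21

Derivation:
After 1 (seek(-23, END)): offset=7
After 2 (seek(-27, END)): offset=3
After 3 (tell()): offset=3
After 4 (read(8)): returned 'R7KFJ5WS', offset=11
After 5 (seek(+1, CUR)): offset=12
After 6 (read(7)): returned 'NOSQDSZ', offset=19
After 7 (seek(+0, CUR)): offset=19
After 8 (seek(-6, END)): offset=24
After 9 (seek(15, SET)): offset=15
After 10 (read(3)): returned 'QDS', offset=18
After 11 (tell()): offset=18
After 12 (read(3)): returned 'ZR8', offset=21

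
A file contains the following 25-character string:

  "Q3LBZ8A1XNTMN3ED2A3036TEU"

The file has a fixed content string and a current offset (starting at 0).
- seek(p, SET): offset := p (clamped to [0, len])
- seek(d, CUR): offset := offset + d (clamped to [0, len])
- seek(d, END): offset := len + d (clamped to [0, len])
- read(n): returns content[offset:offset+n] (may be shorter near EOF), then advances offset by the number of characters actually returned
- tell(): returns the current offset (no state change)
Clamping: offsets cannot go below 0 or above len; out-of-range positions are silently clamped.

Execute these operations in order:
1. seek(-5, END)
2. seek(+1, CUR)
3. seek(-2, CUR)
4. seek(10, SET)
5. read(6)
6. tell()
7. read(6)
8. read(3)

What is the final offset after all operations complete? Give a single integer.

Answer: 25

Derivation:
After 1 (seek(-5, END)): offset=20
After 2 (seek(+1, CUR)): offset=21
After 3 (seek(-2, CUR)): offset=19
After 4 (seek(10, SET)): offset=10
After 5 (read(6)): returned 'TMN3ED', offset=16
After 6 (tell()): offset=16
After 7 (read(6)): returned '2A3036', offset=22
After 8 (read(3)): returned 'TEU', offset=25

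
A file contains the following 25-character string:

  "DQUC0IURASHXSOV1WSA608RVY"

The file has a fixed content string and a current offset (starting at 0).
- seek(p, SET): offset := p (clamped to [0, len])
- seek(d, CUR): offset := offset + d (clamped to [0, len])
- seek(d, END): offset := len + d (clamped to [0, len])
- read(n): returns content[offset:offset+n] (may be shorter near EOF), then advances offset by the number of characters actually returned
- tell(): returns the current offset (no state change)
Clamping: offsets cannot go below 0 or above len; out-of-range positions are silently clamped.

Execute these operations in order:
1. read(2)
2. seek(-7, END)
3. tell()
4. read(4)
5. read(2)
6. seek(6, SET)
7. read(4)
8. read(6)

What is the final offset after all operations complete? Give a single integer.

After 1 (read(2)): returned 'DQ', offset=2
After 2 (seek(-7, END)): offset=18
After 3 (tell()): offset=18
After 4 (read(4)): returned 'A608', offset=22
After 5 (read(2)): returned 'RV', offset=24
After 6 (seek(6, SET)): offset=6
After 7 (read(4)): returned 'URAS', offset=10
After 8 (read(6)): returned 'HXSOV1', offset=16

Answer: 16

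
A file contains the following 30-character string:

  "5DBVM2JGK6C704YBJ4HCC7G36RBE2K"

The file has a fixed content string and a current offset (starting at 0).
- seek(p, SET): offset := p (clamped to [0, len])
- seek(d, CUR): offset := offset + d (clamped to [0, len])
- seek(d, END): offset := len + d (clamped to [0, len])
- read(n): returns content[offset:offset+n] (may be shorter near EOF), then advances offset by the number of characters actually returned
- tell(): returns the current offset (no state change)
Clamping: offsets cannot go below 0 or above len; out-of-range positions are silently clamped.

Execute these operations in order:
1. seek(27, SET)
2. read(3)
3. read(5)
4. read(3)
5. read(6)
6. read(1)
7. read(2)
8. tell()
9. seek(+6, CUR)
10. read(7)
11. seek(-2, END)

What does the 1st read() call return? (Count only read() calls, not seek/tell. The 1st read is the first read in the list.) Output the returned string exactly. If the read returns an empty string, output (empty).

Answer: E2K

Derivation:
After 1 (seek(27, SET)): offset=27
After 2 (read(3)): returned 'E2K', offset=30
After 3 (read(5)): returned '', offset=30
After 4 (read(3)): returned '', offset=30
After 5 (read(6)): returned '', offset=30
After 6 (read(1)): returned '', offset=30
After 7 (read(2)): returned '', offset=30
After 8 (tell()): offset=30
After 9 (seek(+6, CUR)): offset=30
After 10 (read(7)): returned '', offset=30
After 11 (seek(-2, END)): offset=28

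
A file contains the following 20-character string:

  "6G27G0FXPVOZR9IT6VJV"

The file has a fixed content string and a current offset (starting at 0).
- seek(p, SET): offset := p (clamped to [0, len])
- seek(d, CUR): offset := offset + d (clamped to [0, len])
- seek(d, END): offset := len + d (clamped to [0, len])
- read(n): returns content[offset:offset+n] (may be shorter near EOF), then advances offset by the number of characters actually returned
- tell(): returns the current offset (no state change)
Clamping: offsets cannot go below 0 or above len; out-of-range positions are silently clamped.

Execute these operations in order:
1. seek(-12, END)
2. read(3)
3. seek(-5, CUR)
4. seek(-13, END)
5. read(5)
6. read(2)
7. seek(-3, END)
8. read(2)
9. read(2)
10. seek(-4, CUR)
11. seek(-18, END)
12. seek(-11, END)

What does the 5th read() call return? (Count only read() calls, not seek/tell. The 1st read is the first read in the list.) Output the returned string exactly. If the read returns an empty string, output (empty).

After 1 (seek(-12, END)): offset=8
After 2 (read(3)): returned 'PVO', offset=11
After 3 (seek(-5, CUR)): offset=6
After 4 (seek(-13, END)): offset=7
After 5 (read(5)): returned 'XPVOZ', offset=12
After 6 (read(2)): returned 'R9', offset=14
After 7 (seek(-3, END)): offset=17
After 8 (read(2)): returned 'VJ', offset=19
After 9 (read(2)): returned 'V', offset=20
After 10 (seek(-4, CUR)): offset=16
After 11 (seek(-18, END)): offset=2
After 12 (seek(-11, END)): offset=9

Answer: V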